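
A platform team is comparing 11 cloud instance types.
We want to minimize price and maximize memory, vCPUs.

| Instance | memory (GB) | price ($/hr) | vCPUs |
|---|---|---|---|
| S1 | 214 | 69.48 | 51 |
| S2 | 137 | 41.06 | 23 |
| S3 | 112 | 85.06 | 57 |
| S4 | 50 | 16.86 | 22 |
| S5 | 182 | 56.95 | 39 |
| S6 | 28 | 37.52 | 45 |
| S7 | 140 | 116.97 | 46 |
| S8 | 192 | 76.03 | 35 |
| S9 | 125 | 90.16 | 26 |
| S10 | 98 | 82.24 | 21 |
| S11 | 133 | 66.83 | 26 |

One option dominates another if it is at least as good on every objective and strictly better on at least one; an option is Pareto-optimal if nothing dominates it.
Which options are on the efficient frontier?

S1, S2, S3, S4, S5, S6

S1: not dominated (best memory).
S2: not dominated.
S3: not dominated (best vCPUs).
S4: not dominated (best price).
S5: not dominated.
S6: not dominated.
S7: dominated by S1 (memory 214≥140, price 69.48≤116.97, vCPUs 51≥46).
S8: dominated by S1 (memory 214≥192, price 69.48≤76.03, vCPUs 51≥35).
S9: dominated by S1 (memory 214≥125, price 69.48≤90.16, vCPUs 51≥26).
S10: dominated by S1 (memory 214≥98, price 69.48≤82.24, vCPUs 51≥21).
S11: dominated by S5 (memory 182≥133, price 56.95≤66.83, vCPUs 39≥26).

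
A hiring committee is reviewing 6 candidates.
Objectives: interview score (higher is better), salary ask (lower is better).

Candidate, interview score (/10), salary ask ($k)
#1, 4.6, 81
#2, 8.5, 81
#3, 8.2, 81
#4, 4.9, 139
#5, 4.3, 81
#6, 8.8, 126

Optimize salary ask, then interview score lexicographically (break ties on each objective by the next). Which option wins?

#2

First minimize salary ask: best is 81, kept {#1, #2, #3, #5}.
Then maximize interview score: best is 8.5, kept {#2}.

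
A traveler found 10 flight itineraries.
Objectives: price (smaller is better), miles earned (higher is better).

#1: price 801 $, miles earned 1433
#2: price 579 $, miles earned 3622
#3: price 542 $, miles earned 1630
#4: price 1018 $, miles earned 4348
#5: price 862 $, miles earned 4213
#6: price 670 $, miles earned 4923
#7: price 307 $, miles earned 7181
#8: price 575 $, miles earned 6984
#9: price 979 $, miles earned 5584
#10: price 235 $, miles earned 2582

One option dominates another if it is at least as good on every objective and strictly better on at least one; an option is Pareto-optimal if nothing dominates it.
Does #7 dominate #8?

#7 vs #8: price 307≤575, miles earned 7181≥6984 — #7 is at least as good on every objective with at least one strict improvement.

Yes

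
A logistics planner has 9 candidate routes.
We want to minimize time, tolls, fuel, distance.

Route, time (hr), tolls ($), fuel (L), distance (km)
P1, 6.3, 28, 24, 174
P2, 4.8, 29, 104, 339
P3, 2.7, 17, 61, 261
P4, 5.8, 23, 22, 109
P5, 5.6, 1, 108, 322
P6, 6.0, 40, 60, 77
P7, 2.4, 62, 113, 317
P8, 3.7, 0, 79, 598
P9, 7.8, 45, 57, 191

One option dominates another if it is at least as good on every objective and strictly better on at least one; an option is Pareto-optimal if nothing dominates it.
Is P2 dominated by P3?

P3 vs P2: time 2.7≤4.8, tolls 17≤29, fuel 61≤104, distance 261≤339 — P3 is at least as good on every objective with at least one strict improvement.

Yes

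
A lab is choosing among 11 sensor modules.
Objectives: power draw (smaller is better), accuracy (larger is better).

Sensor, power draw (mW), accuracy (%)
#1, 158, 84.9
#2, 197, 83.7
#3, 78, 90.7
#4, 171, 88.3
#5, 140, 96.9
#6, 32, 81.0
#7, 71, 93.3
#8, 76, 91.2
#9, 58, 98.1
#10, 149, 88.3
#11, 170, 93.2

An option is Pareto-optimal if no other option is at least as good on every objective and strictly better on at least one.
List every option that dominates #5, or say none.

#9

#9: power draw 58≤140, accuracy 98.1≥96.9 — dominates #5.
Others (#1, #2, #3, #4, #6, #7, #8, #10, #11) are each worse than #5 on at least one objective.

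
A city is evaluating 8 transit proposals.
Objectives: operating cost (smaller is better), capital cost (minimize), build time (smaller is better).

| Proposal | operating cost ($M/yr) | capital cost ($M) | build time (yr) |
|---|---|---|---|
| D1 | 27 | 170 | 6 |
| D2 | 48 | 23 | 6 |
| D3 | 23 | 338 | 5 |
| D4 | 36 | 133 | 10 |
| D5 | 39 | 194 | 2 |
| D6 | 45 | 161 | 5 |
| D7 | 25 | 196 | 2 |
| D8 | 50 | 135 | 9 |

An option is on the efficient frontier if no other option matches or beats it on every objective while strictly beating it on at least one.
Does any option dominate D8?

D2 vs D8: operating cost 48≤50, capital cost 23≤135, build time 6≤9 — D2 is at least as good on every objective and strictly better on at least one, so D2 dominates D8.

Yes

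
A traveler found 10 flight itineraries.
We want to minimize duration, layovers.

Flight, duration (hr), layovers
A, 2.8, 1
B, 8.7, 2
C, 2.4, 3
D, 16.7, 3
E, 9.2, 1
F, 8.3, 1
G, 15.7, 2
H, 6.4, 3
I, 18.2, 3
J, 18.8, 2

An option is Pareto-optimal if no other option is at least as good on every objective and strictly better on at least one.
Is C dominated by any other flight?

A: worse on duration (2.8 vs 2.4).
B: worse on duration (8.7 vs 2.4).
D: worse on duration (16.7 vs 2.4).
E: worse on duration (9.2 vs 2.4).
F: worse on duration (8.3 vs 2.4).
G: worse on duration (15.7 vs 2.4).
H: worse on duration (6.4 vs 2.4).
I: worse on duration (18.2 vs 2.4).
J: worse on duration (18.8 vs 2.4).
No option is at least as good as C on every objective and strictly better on one.

No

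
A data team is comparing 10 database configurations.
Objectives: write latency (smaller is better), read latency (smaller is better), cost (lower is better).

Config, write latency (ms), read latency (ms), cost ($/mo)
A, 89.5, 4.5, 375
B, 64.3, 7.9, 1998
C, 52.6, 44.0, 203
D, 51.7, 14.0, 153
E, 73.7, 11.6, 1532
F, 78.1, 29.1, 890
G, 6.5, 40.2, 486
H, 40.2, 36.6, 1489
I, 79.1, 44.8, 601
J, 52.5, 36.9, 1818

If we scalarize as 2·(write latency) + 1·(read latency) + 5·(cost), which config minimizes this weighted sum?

D

A: 2·89.5 + 1·4.5 + 5·375 = 2058.5
B: 2·64.3 + 1·7.9 + 5·1998 = 10126.5
C: 2·52.6 + 1·44.0 + 5·203 = 1164.2
D: 2·51.7 + 1·14.0 + 5·153 = 882.4
E: 2·73.7 + 1·11.6 + 5·1532 = 7819.0
F: 2·78.1 + 1·29.1 + 5·890 = 4635.3
G: 2·6.5 + 1·40.2 + 5·486 = 2483.2
H: 2·40.2 + 1·36.6 + 5·1489 = 7562.0
I: 2·79.1 + 1·44.8 + 5·601 = 3208.0
J: 2·52.5 + 1·36.9 + 5·1818 = 9231.9
Lowest: D at 882.4.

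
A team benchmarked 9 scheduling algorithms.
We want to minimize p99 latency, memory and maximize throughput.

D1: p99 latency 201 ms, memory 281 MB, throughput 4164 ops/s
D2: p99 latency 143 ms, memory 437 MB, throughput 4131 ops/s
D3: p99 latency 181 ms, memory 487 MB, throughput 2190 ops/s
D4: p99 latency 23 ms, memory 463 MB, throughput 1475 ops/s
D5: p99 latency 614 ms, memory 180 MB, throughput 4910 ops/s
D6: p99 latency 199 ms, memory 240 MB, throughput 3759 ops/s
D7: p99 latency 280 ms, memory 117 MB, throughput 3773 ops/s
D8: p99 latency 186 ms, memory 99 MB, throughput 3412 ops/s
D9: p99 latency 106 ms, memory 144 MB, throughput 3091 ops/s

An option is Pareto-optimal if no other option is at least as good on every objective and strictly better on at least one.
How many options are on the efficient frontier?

8

D1: not dominated.
D2: not dominated.
D3: dominated by D2 (p99 latency 143≤181, memory 437≤487, throughput 4131≥2190).
D4: not dominated (best p99 latency).
D5: not dominated (best throughput).
D6: not dominated.
D7: not dominated.
D8: not dominated (best memory).
D9: not dominated.
Pareto-optimal: D1, D2, D4, D5, D6, D7, D8, D9 → 8.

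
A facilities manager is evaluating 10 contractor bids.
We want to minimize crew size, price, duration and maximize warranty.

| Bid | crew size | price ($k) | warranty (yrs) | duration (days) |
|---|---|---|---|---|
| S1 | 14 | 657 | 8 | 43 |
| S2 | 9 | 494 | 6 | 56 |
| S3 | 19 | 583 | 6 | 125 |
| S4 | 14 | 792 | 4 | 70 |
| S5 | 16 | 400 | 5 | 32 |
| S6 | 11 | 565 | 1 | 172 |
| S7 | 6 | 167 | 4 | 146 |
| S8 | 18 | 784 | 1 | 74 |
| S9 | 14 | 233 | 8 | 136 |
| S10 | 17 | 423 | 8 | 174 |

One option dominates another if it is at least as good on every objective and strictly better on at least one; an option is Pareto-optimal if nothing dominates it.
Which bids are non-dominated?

S1: not dominated.
S2: not dominated.
S3: dominated by S2 (crew size 9≤19, price 494≤583, warranty 6≥6, duration 56≤125).
S4: dominated by S1 (crew size 14≤14, price 657≤792, warranty 8≥4, duration 43≤70).
S5: not dominated (best duration).
S6: dominated by S2 (crew size 9≤11, price 494≤565, warranty 6≥1, duration 56≤172).
S7: not dominated (best crew size).
S8: dominated by S1 (crew size 14≤18, price 657≤784, warranty 8≥1, duration 43≤74).
S9: not dominated.
S10: dominated by S9 (crew size 14≤17, price 233≤423, warranty 8≥8, duration 136≤174).

S1, S2, S5, S7, S9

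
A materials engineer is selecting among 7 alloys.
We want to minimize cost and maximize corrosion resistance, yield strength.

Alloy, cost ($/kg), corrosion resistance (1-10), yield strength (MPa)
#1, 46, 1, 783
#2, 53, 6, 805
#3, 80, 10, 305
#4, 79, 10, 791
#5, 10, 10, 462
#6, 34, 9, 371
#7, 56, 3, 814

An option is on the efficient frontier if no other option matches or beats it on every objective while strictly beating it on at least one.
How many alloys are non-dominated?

#1: not dominated.
#2: not dominated.
#3: dominated by #4 (cost 79≤80, corrosion resistance 10≥10, yield strength 791≥305).
#4: not dominated.
#5: not dominated (best cost).
#6: dominated by #5 (cost 10≤34, corrosion resistance 10≥9, yield strength 462≥371).
#7: not dominated (best yield strength).
Pareto-optimal: #1, #2, #4, #5, #7 → 5.

5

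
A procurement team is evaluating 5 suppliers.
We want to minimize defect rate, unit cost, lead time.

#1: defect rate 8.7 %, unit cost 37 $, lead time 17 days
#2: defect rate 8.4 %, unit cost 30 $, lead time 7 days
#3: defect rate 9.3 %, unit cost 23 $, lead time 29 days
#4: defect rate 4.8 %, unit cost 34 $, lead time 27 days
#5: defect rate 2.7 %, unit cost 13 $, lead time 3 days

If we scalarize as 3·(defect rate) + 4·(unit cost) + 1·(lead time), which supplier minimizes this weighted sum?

#5

#1: 3·8.7 + 4·37 + 1·17 = 191.1
#2: 3·8.4 + 4·30 + 1·7 = 152.2
#3: 3·9.3 + 4·23 + 1·29 = 148.9
#4: 3·4.8 + 4·34 + 1·27 = 177.4
#5: 3·2.7 + 4·13 + 1·3 = 63.1
Lowest: #5 at 63.1.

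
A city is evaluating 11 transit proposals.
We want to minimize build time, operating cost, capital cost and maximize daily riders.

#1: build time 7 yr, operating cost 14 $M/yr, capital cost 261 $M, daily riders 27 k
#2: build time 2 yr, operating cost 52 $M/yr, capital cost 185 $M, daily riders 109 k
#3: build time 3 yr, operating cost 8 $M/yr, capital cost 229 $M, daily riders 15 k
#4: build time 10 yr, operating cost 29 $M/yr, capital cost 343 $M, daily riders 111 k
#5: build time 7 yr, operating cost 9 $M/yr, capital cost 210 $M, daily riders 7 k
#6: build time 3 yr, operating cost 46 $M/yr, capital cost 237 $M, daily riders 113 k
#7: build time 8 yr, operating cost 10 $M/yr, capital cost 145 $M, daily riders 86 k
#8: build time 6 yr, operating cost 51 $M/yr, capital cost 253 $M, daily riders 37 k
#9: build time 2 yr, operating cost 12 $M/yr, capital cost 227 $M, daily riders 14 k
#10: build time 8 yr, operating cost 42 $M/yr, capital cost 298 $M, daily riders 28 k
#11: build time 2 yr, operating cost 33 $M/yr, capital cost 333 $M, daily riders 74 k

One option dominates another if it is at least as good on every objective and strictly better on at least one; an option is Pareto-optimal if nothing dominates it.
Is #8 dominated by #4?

#4 vs #8: #4 is worse on build time (10 vs 6), so it does not dominate #8.

No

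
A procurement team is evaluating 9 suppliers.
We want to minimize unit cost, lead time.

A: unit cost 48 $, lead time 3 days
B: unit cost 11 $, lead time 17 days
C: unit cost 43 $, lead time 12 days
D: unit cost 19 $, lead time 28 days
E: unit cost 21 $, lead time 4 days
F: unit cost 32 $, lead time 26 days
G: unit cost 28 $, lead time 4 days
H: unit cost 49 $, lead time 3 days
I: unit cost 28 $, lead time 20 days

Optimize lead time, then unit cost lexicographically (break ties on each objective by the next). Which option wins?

A

First minimize lead time: best is 3, kept {A, H}.
Then minimize unit cost: best is 48, kept {A}.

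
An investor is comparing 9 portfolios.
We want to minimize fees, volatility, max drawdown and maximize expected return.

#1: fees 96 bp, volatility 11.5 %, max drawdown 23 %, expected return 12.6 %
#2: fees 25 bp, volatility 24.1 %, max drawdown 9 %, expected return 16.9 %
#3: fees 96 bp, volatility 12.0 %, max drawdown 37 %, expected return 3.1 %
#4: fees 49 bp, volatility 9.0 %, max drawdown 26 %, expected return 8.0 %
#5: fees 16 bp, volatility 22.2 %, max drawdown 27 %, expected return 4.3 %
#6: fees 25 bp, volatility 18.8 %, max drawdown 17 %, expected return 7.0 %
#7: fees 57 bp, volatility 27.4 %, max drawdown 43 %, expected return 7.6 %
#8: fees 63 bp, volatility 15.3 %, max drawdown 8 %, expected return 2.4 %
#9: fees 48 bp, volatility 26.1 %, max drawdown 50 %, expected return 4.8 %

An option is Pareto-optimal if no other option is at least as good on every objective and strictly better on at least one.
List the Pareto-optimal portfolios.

#1: not dominated.
#2: not dominated (best expected return).
#3: dominated by #1 (fees 96≤96, volatility 11.5≤12.0, max drawdown 23≤37, expected return 12.6≥3.1).
#4: not dominated (best volatility).
#5: not dominated (best fees).
#6: not dominated.
#7: dominated by #2 (fees 25≤57, volatility 24.1≤27.4, max drawdown 9≤43, expected return 16.9≥7.6).
#8: not dominated (best max drawdown).
#9: dominated by #2 (fees 25≤48, volatility 24.1≤26.1, max drawdown 9≤50, expected return 16.9≥4.8).

#1, #2, #4, #5, #6, #8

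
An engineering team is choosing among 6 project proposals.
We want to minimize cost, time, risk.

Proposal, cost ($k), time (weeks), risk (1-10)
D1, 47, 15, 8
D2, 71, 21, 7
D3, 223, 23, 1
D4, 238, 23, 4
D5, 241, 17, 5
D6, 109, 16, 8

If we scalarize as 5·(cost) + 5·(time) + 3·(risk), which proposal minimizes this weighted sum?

D1: 5·47 + 5·15 + 3·8 = 334
D2: 5·71 + 5·21 + 3·7 = 481
D3: 5·223 + 5·23 + 3·1 = 1233
D4: 5·238 + 5·23 + 3·4 = 1317
D5: 5·241 + 5·17 + 3·5 = 1305
D6: 5·109 + 5·16 + 3·8 = 649
Lowest: D1 at 334.

D1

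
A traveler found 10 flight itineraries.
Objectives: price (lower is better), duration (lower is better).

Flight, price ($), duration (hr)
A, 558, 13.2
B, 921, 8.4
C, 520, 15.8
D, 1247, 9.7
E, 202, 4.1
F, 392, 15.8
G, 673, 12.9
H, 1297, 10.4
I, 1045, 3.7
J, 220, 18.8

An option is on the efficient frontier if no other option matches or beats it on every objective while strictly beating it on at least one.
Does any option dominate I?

No

A: worse on duration (13.2 vs 3.7).
B: worse on duration (8.4 vs 3.7).
C: worse on duration (15.8 vs 3.7).
D: worse on price (1247 vs 1045).
E: worse on duration (4.1 vs 3.7).
F: worse on duration (15.8 vs 3.7).
G: worse on duration (12.9 vs 3.7).
H: worse on price (1297 vs 1045).
J: worse on duration (18.8 vs 3.7).
No option is at least as good as I on every objective and strictly better on one.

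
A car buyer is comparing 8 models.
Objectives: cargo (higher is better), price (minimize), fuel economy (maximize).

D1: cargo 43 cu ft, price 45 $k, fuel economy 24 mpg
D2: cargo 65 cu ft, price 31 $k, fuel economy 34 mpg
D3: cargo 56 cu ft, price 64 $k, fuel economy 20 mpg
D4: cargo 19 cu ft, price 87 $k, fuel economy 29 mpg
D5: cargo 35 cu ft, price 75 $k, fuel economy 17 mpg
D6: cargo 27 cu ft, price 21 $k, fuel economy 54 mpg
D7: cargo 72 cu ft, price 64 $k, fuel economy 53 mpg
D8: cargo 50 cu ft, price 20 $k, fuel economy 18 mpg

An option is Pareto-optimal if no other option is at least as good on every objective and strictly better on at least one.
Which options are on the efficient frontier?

D2, D6, D7, D8

D1: dominated by D2 (cargo 65≥43, price 31≤45, fuel economy 34≥24).
D2: not dominated.
D3: dominated by D2 (cargo 65≥56, price 31≤64, fuel economy 34≥20).
D4: dominated by D2 (cargo 65≥19, price 31≤87, fuel economy 34≥29).
D5: dominated by D1 (cargo 43≥35, price 45≤75, fuel economy 24≥17).
D6: not dominated (best fuel economy).
D7: not dominated (best cargo).
D8: not dominated (best price).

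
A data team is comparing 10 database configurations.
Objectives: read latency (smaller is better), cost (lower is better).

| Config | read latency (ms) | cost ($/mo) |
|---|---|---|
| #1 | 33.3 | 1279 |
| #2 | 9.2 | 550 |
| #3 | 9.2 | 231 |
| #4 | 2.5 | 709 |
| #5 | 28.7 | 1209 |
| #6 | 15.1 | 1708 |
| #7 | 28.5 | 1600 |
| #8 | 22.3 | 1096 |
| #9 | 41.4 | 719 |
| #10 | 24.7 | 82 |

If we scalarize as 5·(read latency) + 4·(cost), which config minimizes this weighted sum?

#1: 5·33.3 + 4·1279 = 5282.5
#2: 5·9.2 + 4·550 = 2246.0
#3: 5·9.2 + 4·231 = 970.0
#4: 5·2.5 + 4·709 = 2848.5
#5: 5·28.7 + 4·1209 = 4979.5
#6: 5·15.1 + 4·1708 = 6907.5
#7: 5·28.5 + 4·1600 = 6542.5
#8: 5·22.3 + 4·1096 = 4495.5
#9: 5·41.4 + 4·719 = 3083.0
#10: 5·24.7 + 4·82 = 451.5
Lowest: #10 at 451.5.

#10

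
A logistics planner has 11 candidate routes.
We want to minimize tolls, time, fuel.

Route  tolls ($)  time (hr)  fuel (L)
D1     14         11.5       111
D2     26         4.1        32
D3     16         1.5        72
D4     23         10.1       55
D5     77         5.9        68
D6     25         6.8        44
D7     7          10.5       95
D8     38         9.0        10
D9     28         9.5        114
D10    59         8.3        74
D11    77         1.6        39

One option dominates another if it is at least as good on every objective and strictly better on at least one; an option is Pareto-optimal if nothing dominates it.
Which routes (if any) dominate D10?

D2: tolls 26≤59, time 4.1≤8.3, fuel 32≤74 — dominates D10.
D3: tolls 16≤59, time 1.5≤8.3, fuel 72≤74 — dominates D10.
D6: tolls 25≤59, time 6.8≤8.3, fuel 44≤74 — dominates D10.
Others (D1, D4, D5, D7, D8, D9, D11) are each worse than D10 on at least one objective.

D2, D3, D6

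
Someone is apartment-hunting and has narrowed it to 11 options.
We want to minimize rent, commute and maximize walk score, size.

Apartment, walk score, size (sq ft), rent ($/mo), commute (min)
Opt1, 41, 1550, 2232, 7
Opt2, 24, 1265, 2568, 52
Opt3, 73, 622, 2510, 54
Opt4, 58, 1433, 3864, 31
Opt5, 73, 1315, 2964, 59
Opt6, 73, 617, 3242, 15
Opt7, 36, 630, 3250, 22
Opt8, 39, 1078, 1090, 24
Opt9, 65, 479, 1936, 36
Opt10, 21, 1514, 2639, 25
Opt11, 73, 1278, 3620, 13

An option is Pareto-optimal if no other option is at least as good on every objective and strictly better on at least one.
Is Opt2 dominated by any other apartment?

Yes

Opt1 vs Opt2: walk score 41≥24, size 1550≥1265, rent 2232≤2568, commute 7≤52 — Opt1 is at least as good on every objective and strictly better on at least one, so Opt1 dominates Opt2.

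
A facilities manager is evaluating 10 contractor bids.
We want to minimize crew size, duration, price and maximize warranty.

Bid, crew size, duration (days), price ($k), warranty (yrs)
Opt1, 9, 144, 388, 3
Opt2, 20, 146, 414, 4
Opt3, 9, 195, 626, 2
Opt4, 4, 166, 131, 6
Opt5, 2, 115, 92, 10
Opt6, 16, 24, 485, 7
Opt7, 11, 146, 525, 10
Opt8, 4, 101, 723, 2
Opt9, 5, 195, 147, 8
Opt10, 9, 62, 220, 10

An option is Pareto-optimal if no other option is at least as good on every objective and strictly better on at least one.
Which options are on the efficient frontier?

Opt5, Opt6, Opt8, Opt10

Opt1: dominated by Opt5 (crew size 2≤9, duration 115≤144, price 92≤388, warranty 10≥3).
Opt2: dominated by Opt5 (crew size 2≤20, duration 115≤146, price 92≤414, warranty 10≥4).
Opt3: dominated by Opt1 (crew size 9≤9, duration 144≤195, price 388≤626, warranty 3≥2).
Opt4: dominated by Opt5 (crew size 2≤4, duration 115≤166, price 92≤131, warranty 10≥6).
Opt5: not dominated (best crew size).
Opt6: not dominated (best duration).
Opt7: dominated by Opt5 (crew size 2≤11, duration 115≤146, price 92≤525, warranty 10≥10).
Opt8: not dominated.
Opt9: dominated by Opt5 (crew size 2≤5, duration 115≤195, price 92≤147, warranty 10≥8).
Opt10: not dominated.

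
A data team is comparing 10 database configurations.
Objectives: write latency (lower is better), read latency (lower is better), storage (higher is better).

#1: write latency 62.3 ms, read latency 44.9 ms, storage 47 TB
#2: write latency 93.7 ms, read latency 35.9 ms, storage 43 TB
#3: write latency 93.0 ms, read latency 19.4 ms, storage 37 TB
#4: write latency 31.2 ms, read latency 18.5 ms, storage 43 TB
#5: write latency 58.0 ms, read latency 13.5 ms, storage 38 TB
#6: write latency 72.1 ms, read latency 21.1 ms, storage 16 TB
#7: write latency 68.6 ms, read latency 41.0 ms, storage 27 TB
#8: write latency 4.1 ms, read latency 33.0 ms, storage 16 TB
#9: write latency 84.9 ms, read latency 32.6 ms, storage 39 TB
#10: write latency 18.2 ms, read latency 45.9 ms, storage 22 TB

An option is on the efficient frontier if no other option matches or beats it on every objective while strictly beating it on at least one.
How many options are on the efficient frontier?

#1: not dominated (best storage).
#2: dominated by #4 (write latency 31.2≤93.7, read latency 18.5≤35.9, storage 43≥43).
#3: dominated by #4 (write latency 31.2≤93.0, read latency 18.5≤19.4, storage 43≥37).
#4: not dominated.
#5: not dominated (best read latency).
#6: dominated by #4 (write latency 31.2≤72.1, read latency 18.5≤21.1, storage 43≥16).
#7: dominated by #4 (write latency 31.2≤68.6, read latency 18.5≤41.0, storage 43≥27).
#8: not dominated (best write latency).
#9: dominated by #4 (write latency 31.2≤84.9, read latency 18.5≤32.6, storage 43≥39).
#10: not dominated.
Pareto-optimal: #1, #4, #5, #8, #10 → 5.

5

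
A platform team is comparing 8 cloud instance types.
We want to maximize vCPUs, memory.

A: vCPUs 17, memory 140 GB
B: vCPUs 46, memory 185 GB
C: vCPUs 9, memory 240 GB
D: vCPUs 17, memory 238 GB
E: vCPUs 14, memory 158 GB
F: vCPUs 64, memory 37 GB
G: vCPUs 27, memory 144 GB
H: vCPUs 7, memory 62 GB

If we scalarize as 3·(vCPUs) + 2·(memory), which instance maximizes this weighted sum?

D

A: 3·17 + 2·140 = 331
B: 3·46 + 2·185 = 508
C: 3·9 + 2·240 = 507
D: 3·17 + 2·238 = 527
E: 3·14 + 2·158 = 358
F: 3·64 + 2·37 = 266
G: 3·27 + 2·144 = 369
H: 3·7 + 2·62 = 145
Highest: D at 527.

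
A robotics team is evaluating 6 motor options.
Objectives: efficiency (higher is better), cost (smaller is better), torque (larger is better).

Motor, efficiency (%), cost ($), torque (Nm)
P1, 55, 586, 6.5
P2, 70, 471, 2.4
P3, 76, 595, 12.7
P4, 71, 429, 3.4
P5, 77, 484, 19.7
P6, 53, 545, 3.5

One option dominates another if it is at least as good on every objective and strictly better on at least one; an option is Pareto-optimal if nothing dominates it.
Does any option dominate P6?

Yes

P5 vs P6: efficiency 77≥53, cost 484≤545, torque 19.7≥3.5 — P5 is at least as good on every objective and strictly better on at least one, so P5 dominates P6.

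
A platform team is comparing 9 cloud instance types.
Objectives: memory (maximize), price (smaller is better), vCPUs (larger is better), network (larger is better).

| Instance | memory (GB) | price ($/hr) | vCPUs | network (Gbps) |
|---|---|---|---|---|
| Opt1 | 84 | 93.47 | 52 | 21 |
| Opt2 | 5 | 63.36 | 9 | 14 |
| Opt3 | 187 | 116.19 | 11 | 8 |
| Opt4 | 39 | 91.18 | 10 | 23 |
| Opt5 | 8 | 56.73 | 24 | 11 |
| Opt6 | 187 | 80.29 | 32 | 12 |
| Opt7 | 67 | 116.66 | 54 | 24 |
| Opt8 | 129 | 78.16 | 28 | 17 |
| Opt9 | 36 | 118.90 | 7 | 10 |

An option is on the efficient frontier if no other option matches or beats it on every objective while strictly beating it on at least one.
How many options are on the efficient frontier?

7

Opt1: not dominated.
Opt2: not dominated.
Opt3: dominated by Opt6 (memory 187≥187, price 80.29≤116.19, vCPUs 32≥11, network 12≥8).
Opt4: not dominated.
Opt5: not dominated (best price).
Opt6: not dominated.
Opt7: not dominated (best vCPUs).
Opt8: not dominated.
Opt9: dominated by Opt1 (memory 84≥36, price 93.47≤118.90, vCPUs 52≥7, network 21≥10).
Pareto-optimal: Opt1, Opt2, Opt4, Opt5, Opt6, Opt7, Opt8 → 7.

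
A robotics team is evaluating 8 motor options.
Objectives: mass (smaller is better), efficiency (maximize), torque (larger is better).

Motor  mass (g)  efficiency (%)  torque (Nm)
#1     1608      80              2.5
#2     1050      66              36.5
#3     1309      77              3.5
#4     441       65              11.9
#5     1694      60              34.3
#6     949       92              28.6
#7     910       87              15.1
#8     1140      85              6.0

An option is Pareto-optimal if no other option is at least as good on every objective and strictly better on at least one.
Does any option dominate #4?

No

#1: worse on mass (1608 vs 441).
#2: worse on mass (1050 vs 441).
#3: worse on mass (1309 vs 441).
#5: worse on mass (1694 vs 441).
#6: worse on mass (949 vs 441).
#7: worse on mass (910 vs 441).
#8: worse on mass (1140 vs 441).
No option is at least as good as #4 on every objective and strictly better on one.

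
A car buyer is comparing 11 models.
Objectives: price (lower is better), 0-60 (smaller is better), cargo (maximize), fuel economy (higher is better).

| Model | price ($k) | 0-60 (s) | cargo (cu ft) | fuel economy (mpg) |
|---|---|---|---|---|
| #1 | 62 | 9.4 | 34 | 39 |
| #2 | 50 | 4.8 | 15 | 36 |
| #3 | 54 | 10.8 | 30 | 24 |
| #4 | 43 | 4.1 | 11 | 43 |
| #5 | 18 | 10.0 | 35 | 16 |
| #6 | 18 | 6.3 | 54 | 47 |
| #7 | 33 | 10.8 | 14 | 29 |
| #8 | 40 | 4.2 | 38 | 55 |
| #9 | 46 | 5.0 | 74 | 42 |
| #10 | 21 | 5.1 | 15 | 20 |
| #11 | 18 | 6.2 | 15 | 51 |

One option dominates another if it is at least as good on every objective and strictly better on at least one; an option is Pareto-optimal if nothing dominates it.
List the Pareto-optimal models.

#4, #6, #8, #9, #10, #11

#1: dominated by #6 (price 18≤62, 0-60 6.3≤9.4, cargo 54≥34, fuel economy 47≥39).
#2: dominated by #8 (price 40≤50, 0-60 4.2≤4.8, cargo 38≥15, fuel economy 55≥36).
#3: dominated by #6 (price 18≤54, 0-60 6.3≤10.8, cargo 54≥30, fuel economy 47≥24).
#4: not dominated (best 0-60).
#5: dominated by #6 (price 18≤18, 0-60 6.3≤10.0, cargo 54≥35, fuel economy 47≥16).
#6: not dominated.
#7: dominated by #6 (price 18≤33, 0-60 6.3≤10.8, cargo 54≥14, fuel economy 47≥29).
#8: not dominated (best fuel economy).
#9: not dominated (best cargo).
#10: not dominated.
#11: not dominated.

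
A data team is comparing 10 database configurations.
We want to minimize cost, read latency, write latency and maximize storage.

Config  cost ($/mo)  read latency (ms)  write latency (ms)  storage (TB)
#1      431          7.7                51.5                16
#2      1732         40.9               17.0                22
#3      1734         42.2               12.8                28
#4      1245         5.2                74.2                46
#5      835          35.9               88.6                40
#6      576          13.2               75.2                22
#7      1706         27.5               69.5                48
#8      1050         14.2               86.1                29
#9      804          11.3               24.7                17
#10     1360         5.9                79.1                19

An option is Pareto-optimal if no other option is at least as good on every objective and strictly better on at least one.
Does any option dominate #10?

Yes

#4 vs #10: cost 1245≤1360, read latency 5.2≤5.9, write latency 74.2≤79.1, storage 46≥19 — #4 is at least as good on every objective and strictly better on at least one, so #4 dominates #10.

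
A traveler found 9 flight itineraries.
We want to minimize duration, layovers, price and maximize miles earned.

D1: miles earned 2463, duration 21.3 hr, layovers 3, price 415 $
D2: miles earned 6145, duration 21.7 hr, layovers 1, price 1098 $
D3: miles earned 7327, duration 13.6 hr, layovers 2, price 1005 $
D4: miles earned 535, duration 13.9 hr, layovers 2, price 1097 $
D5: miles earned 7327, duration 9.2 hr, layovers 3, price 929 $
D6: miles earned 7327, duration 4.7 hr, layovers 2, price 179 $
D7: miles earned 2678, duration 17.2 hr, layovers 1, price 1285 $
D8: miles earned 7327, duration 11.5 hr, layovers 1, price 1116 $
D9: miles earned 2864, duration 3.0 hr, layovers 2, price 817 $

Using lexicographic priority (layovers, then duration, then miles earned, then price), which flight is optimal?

First minimize layovers: best is 1, kept {D2, D7, D8}.
Then minimize duration: best is 11.5, kept {D8}.

D8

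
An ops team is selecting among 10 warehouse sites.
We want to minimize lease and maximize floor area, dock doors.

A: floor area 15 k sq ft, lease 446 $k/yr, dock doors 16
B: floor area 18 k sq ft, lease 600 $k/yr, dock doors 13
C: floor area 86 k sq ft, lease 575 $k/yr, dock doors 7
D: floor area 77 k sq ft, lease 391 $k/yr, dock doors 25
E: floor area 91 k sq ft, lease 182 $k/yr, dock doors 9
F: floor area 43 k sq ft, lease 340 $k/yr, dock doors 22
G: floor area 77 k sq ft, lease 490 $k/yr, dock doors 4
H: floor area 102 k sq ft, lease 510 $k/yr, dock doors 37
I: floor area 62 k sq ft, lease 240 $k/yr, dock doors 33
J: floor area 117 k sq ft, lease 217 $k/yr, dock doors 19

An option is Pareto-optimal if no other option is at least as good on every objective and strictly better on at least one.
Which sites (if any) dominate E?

none

A: worse on floor area (15 vs 91).
B: worse on floor area (18 vs 91).
C: worse on floor area (86 vs 91).
D: worse on floor area (77 vs 91).
F: worse on floor area (43 vs 91).
G: worse on floor area (77 vs 91).
H: worse on lease (510 vs 182).
I: worse on floor area (62 vs 91).
J: worse on lease (217 vs 182).
No option dominates E.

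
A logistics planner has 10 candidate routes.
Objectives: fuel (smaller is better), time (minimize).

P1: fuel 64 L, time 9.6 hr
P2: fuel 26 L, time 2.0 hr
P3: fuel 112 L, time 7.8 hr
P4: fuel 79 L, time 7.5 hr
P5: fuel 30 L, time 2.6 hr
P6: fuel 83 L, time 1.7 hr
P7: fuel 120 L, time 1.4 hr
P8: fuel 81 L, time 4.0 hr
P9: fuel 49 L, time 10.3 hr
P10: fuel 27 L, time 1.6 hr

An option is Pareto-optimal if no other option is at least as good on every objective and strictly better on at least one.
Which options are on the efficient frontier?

P2, P7, P10

P1: dominated by P2 (fuel 26≤64, time 2.0≤9.6).
P2: not dominated (best fuel).
P3: dominated by P2 (fuel 26≤112, time 2.0≤7.8).
P4: dominated by P2 (fuel 26≤79, time 2.0≤7.5).
P5: dominated by P2 (fuel 26≤30, time 2.0≤2.6).
P6: dominated by P10 (fuel 27≤83, time 1.6≤1.7).
P7: not dominated (best time).
P8: dominated by P2 (fuel 26≤81, time 2.0≤4.0).
P9: dominated by P2 (fuel 26≤49, time 2.0≤10.3).
P10: not dominated.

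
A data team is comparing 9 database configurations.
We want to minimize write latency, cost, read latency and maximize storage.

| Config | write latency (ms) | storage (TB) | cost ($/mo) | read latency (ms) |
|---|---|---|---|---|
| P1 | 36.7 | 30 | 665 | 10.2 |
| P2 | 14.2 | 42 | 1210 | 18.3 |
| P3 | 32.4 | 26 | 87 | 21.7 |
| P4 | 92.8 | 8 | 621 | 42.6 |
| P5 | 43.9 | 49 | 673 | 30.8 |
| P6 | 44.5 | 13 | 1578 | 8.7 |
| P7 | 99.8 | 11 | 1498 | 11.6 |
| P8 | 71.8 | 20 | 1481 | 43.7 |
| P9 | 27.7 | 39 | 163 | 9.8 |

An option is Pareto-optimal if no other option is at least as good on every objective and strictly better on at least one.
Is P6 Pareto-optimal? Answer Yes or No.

P1: worse on read latency (10.2 vs 8.7).
P2: worse on read latency (18.3 vs 8.7).
P3: worse on read latency (21.7 vs 8.7).
P4: worse on write latency (92.8 vs 44.5).
P5: worse on read latency (30.8 vs 8.7).
P7: worse on write latency (99.8 vs 44.5).
P8: worse on write latency (71.8 vs 44.5).
P9: worse on read latency (9.8 vs 8.7).
No option is at least as good as P6 on every objective and strictly better on one.

Yes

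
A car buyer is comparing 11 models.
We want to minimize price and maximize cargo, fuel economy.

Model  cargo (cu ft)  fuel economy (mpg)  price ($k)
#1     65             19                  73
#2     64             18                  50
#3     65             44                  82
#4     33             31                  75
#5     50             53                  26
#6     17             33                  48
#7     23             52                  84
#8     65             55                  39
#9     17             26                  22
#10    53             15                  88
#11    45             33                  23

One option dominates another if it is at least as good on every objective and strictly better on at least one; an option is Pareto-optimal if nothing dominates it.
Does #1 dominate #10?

#1 vs #10: cargo 65≥53, fuel economy 19≥15, price 73≤88 — #1 is at least as good on every objective with at least one strict improvement.

Yes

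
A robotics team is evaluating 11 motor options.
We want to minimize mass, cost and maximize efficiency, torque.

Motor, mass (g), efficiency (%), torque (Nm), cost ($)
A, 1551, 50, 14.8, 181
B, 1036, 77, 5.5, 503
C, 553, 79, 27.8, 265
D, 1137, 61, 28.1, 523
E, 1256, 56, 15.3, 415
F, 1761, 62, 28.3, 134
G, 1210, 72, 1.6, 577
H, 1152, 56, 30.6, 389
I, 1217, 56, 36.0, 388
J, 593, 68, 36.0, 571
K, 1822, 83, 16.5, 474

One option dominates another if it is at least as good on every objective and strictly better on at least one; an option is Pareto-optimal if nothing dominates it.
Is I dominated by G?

G vs I: G is worse on torque (1.6 vs 36.0), so it does not dominate I.

No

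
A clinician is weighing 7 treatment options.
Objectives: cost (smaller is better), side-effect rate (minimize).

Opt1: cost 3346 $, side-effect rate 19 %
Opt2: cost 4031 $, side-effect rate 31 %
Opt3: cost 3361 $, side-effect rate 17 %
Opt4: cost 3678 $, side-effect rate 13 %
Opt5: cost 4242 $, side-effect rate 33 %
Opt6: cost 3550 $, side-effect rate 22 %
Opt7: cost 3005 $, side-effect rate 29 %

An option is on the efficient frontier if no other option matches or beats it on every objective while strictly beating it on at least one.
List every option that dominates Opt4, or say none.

none

Opt1: worse on side-effect rate (19 vs 13).
Opt2: worse on cost (4031 vs 3678).
Opt3: worse on side-effect rate (17 vs 13).
Opt5: worse on cost (4242 vs 3678).
Opt6: worse on side-effect rate (22 vs 13).
Opt7: worse on side-effect rate (29 vs 13).
No option dominates Opt4.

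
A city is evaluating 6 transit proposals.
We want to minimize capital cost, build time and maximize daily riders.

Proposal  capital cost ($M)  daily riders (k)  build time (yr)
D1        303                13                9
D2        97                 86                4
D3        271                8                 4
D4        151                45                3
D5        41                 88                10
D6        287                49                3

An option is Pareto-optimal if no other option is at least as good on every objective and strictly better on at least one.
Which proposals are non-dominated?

D2, D4, D5, D6

D1: dominated by D2 (capital cost 97≤303, daily riders 86≥13, build time 4≤9).
D2: not dominated.
D3: dominated by D2 (capital cost 97≤271, daily riders 86≥8, build time 4≤4).
D4: not dominated.
D5: not dominated (best capital cost).
D6: not dominated.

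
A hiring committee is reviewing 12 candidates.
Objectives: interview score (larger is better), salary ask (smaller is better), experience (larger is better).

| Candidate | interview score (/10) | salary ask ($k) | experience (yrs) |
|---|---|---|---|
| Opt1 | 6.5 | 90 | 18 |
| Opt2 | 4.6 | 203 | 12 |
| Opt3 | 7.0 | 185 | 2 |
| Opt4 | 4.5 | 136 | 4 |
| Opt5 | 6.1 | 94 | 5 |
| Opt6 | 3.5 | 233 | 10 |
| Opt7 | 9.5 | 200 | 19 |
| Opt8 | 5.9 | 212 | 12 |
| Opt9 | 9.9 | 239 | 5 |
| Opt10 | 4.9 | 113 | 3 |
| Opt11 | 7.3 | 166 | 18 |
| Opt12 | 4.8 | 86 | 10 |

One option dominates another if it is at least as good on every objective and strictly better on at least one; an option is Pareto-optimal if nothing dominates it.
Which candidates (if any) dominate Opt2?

Opt1, Opt7, Opt11

Opt1: interview score 6.5≥4.6, salary ask 90≤203, experience 18≥12 — dominates Opt2.
Opt7: interview score 9.5≥4.6, salary ask 200≤203, experience 19≥12 — dominates Opt2.
Opt11: interview score 7.3≥4.6, salary ask 166≤203, experience 18≥12 — dominates Opt2.
Others (Opt3, Opt4, Opt5, Opt6, Opt8, Opt9, Opt10, Opt12) are each worse than Opt2 on at least one objective.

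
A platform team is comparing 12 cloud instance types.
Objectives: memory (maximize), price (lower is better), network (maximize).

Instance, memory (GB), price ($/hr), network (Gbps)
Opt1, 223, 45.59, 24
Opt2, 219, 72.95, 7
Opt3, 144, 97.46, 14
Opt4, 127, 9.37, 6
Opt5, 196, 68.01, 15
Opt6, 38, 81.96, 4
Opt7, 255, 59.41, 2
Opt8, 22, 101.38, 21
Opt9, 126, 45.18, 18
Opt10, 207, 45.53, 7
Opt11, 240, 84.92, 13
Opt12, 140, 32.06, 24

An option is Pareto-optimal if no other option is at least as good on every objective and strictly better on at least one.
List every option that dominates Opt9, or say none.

Opt12

Opt12: memory 140≥126, price 32.06≤45.18, network 24≥18 — dominates Opt9.
Others (Opt1, Opt2, Opt3, Opt4, Opt5, Opt6, Opt7, Opt8, Opt10, Opt11) are each worse than Opt9 on at least one objective.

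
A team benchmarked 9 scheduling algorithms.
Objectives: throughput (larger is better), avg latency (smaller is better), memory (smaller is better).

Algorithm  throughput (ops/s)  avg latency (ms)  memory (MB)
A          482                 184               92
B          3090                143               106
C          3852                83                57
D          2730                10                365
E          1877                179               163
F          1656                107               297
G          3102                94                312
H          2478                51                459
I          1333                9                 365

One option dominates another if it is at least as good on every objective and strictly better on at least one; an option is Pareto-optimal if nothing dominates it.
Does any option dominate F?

Yes

C vs F: throughput 3852≥1656, avg latency 83≤107, memory 57≤297 — C is at least as good on every objective and strictly better on at least one, so C dominates F.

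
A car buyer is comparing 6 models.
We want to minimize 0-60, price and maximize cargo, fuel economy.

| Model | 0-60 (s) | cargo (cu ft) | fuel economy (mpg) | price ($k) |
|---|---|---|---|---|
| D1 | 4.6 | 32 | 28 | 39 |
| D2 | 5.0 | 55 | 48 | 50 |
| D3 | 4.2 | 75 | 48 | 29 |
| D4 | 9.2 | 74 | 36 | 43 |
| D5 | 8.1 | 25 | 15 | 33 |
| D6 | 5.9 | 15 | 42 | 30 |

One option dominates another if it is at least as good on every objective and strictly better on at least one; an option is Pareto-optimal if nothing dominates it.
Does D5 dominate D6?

No

D5 vs D6: D5 is worse on 0-60 (8.1 vs 5.9), so it does not dominate D6.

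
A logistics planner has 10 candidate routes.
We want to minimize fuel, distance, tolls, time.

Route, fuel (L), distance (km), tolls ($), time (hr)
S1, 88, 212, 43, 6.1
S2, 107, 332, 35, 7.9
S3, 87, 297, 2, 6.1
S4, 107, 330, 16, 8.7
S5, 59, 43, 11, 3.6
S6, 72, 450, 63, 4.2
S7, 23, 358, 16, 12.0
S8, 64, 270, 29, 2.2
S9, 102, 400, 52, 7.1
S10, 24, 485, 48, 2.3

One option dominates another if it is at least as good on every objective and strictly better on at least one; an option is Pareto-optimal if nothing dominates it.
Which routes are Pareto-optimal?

S3, S5, S7, S8, S10

S1: dominated by S5 (fuel 59≤88, distance 43≤212, tolls 11≤43, time 3.6≤6.1).
S2: dominated by S3 (fuel 87≤107, distance 297≤332, tolls 2≤35, time 6.1≤7.9).
S3: not dominated (best tolls).
S4: dominated by S3 (fuel 87≤107, distance 297≤330, tolls 2≤16, time 6.1≤8.7).
S5: not dominated (best distance).
S6: dominated by S5 (fuel 59≤72, distance 43≤450, tolls 11≤63, time 3.6≤4.2).
S7: not dominated (best fuel).
S8: not dominated (best time).
S9: dominated by S1 (fuel 88≤102, distance 212≤400, tolls 43≤52, time 6.1≤7.1).
S10: not dominated.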